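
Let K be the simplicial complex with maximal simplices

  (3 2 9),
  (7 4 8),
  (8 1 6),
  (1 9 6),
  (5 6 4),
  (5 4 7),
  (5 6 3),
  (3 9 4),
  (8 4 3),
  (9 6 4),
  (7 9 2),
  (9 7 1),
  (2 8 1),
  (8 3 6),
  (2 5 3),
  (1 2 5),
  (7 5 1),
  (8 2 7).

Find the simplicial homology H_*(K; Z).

Order the vertices as 1 < 2 < 3 < 4 < 5 < 6 < 7 < 8 < 9. Listing each simplex with vertices in this order, K has dimension 2 with simplices:

  0-simplices (9): [1], [2], [3], [4], [5], [6], [7], [8], [9]
  1-simplices (27): (27 of them)
  2-simplices (18): [1,2,5], [1,2,8], [1,5,7], [1,6,8], [1,6,9], [1,7,9], [2,3,5], [2,3,9], [2,7,8], [2,7,9], [3,4,8], [3,4,9], [3,5,6], [3,6,8], [4,5,6], [4,5,7], [4,6,9], [4,7,8]

so the chain groups are C_0 ≅ Z^9, C_1 ≅ Z^27, C_2 ≅ Z^18.

∂_1: C_1 → C_0 sends each edge [p,q] (with p < q) to q − p. For instance
  ∂[1,8] = [8] − [1].
The resulting 9×27 matrix has rank 8, and its Smith normal form has invariant factors (1,1,1,1,1,1,1,1).

The boundary map ∂_2: C_2 → C_1 sends each 2-simplex [p,q,r] to [q,r] − [p,r] + [p,q]. For instance
  ∂[2,3,5] = [3,5] − [2,5] + [2,3],
  ∂[1,7,9] = [7,9] − [1,9] + [1,7].
As a 27×18 matrix over Z this has rank 18, with invariant factors (1,1,1,1,1,1,1,1,1,1,1,1,1,1,1,1,1,2).

Computing H_k = (kernel of ∂_k) / (image of ∂_{k+1}):

  H_0: rank C_0 − rank ∂_1 = 9 − 8 = 1, and the invariant factors of ∂_1 are all 1, so H_0 ≅ Z.
  H_1: rank ker ∂_1 − rank ∂_2 = (27 − 8) − 18 = 1, and ∂_2 has invariant factor 2 > 1, so H_1 ≅ Z ⊕ Z/2.
  H_2: rank ker ∂_2 − rank ∂_3 = (18 − 18) − 0 = 0, and there is no ∂_3, so H_2 ≅ 0.

(K is a triangulation of the Klein bottle.)

H_0 = Z,  H_1 = Z ⊕ Z/2,  H_2 = 0.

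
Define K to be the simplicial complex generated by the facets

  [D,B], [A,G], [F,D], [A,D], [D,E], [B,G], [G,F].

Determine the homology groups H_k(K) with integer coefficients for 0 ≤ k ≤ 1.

We work with the vertex ordering A < B < D < E < F < G. The simplices of K, each written with vertices in increasing order, are:

  0-simplices (6): A, B, D, E, F, G
  1-simplices (7): AD, AG, BD, BG, DE, DF, FG

giving chain groups C_0 ≅ Z^6, C_1 ≅ Z^7.

∂_1: C_1 → C_0 maps an edge to its endpoints' difference, ∂[p,q] = q − p. For instance
  ∂DE = E − D.
The 6×7 boundary matrix has rank 5 and Smith normal form diag(1,1,1,1,1).

Computing H_k = (kernel of ∂_k) / (image of ∂_{k+1}):

  H_0: rank C_0 − rank ∂_1 = 6 − 5 = 1, and the invariant factors of ∂_1 are all 1, so H_0 = Z.
  H_1: rank ker ∂_1 − rank ∂_2 = (7 − 5) − 0 = 2, and there is no ∂_2, so H_1 = Z^2.

H_0 = Z,  H_1 = Z^2.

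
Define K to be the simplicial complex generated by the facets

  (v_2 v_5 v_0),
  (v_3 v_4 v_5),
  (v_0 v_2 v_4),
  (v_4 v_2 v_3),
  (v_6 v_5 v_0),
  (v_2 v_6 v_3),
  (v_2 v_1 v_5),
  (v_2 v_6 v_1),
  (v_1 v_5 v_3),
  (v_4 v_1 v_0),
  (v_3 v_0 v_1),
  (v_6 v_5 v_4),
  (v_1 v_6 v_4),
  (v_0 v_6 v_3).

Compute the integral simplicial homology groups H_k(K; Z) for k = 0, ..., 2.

H_0 ≅ Z,  H_1 ≅ Z^2,  H_2 ≅ Z.

K has 7 vertices, 21 edges, 14 triangles.
rank ∂_0 = 0, rank ∂_1 = 6 ⇒ b_0 = 7 − 0 − 6 = 1; all invariant factors of ∂_1 are 1 so no torsion. So H_0 ≅ Z.
rank ∂_1 = 6, rank ∂_2 = 13 ⇒ b_1 = 21 − 6 − 13 = 2; all invariant factors of ∂_2 are 1 so no torsion. So H_1 ≅ Z^2.
rank ∂_2 = 13, rank ∂_3 = 0 ⇒ b_2 = 14 − 13 − 0 = 1. So H_2 ≅ Z.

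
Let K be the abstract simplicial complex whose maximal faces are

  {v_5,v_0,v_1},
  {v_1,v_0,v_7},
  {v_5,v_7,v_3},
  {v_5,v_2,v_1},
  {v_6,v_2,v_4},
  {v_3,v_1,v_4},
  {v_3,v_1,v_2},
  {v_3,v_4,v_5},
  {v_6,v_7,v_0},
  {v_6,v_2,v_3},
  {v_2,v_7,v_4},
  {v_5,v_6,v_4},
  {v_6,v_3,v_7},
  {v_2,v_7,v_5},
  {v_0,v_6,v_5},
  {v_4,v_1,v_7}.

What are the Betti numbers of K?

Take the total order v_0 < v_1 < v_2 < v_3 < v_4 < v_5 < v_6 < v_7 on the vertex set. Then K (dimension 2) consists of the simplices:

  0-simplices (8): [v_0], [v_1], [v_2], [v_3], [v_4], [v_5], [v_6], [v_7]
  1-simplices (24): (24 of them)
  2-simplices (16): (16 of them)

giving chain groups C_0 ≅ Z^8, C_1 ≅ Z^24, C_2 ≅ Z^16.

The boundary map ∂_1: C_1 → C_0 sends each edge [p,q] (with p < q) to q − p.
This gives a 8×24 integer matrix of rank 7; reducing to Smith normal form yields diagonal entries (1,1,1,1,1,1,1).

∂_2: C_2 → C_1 maps a triangle to the signed sum of its edges. For instance
  ∂[v_1,v_4,v_7] = [v_4,v_7] − [v_1,v_7] + [v_1,v_4],
  ∂[v_0,v_6,v_7] = [v_6,v_7] − [v_0,v_7] + [v_0,v_6].
The 24×16 boundary matrix has rank 15 and Smith normal form diag(1,1,1,1,1,1,1,1,1,1,1,1,1,1,1).

Reading off H_k = ker ∂_k / im ∂_{k+1}:

  H_0: rank C_0 − rank ∂_1 = 8 − 7 = 1, and the invariant factors of ∂_1 are all 1, so H_0 = Z.
  H_1: rank ker ∂_1 − rank ∂_2 = (24 − 7) − 15 = 2, and the invariant factors of ∂_2 are all 1, so H_1 = Z^2.
  H_2: rank ker ∂_2 − rank ∂_3 = (16 − 15) − 0 = 1, and there is no ∂_3, so H_2 = Z.

As a check, the Euler characteristic is 8 − 24 + 16 = 0, which agrees with 1 − 2 + 1 = 0.
(K is a triangulation of the torus T^2.)

Hence the Betti numbers are b_0 = 1, b_1 = 2, b_2 = 1.

b_0 = 1, b_1 = 2, b_2 = 1.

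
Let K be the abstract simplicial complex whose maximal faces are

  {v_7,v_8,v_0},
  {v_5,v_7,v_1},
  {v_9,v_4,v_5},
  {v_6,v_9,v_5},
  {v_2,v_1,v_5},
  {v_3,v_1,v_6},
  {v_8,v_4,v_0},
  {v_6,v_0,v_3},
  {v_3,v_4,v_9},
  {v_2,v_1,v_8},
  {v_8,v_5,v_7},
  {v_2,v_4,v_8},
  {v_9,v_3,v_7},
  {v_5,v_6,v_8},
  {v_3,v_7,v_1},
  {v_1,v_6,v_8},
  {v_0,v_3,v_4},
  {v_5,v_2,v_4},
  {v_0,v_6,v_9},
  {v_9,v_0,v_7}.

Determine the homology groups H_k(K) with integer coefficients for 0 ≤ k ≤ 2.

We work with the vertex ordering v_0 < v_1 < v_2 < v_3 < v_4 < v_5 < v_6 < v_7 < v_8 < v_9. The simplices of K, each written with vertices in increasing order, are:

  0-simplices (10): [v_0], [v_1], [v_2], [v_3], [v_4], [v_5], [v_6], [v_7], [v_8], [v_9]
  1-simplices (30): (30 of them)
  2-simplices (20): (20 of them)

Hence C_0 ≅ Z^10, C_1 ≅ Z^30, C_2 ≅ Z^20.

∂_1: C_1 → C_0 is given by ∂[p,q] = [q] − [p]. For instance
  ∂[v_1,v_3] = [v_3] − [v_1].
This gives a 10×30 integer matrix of rank 9; reducing to Smith normal form yields diagonal entries (1,1,1,1,1,1,1,1,1).

The boundary map ∂_2: C_2 → C_1 acts by ∂[p,q,r] = [q,r] − [p,r] + [p,q]. For instance
  ∂[v_4,v_5,v_9] = [v_5,v_9] − [v_4,v_9] + [v_4,v_5],
  ∂[v_5,v_6,v_8] = [v_6,v_8] − [v_5,v_8] + [v_5,v_6].
The resulting 30×20 matrix has rank 20, and its Smith normal form has invariant factors (1,1,1,1,1,1,1,1,1,1,1,1,1,1,1,1,1,1,1,2).

Now H_k = ker ∂_k / im ∂_{k+1}, so:

  H_0: rank C_0 − rank ∂_1 = 10 − 9 = 1, and the invariant factors of ∂_1 are all 1, so H_0 = Z.
  H_1: rank ker ∂_1 − rank ∂_2 = (30 − 9) − 20 = 1, and ∂_2 has invariant factor 2 > 1, so H_1 = Z ⊕ Z_2.
  H_2: rank ker ∂_2 − rank ∂_3 = (20 − 20) − 0 = 0, and there is no ∂_3, so H_2 = 0.

(K is a triangulation of the Klein bottle.)

H_0 ≅ Z,  H_1 ≅ Z ⊕ Z_2,  H_2 = 0.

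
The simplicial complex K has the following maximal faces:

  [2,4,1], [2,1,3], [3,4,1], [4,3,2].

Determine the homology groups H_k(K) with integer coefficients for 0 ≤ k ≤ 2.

H_0 = Z,  H_1 = 0,  H_2 = Z.

K has 4 vertices, 6 edges, 4 triangles.
rank ∂_0 = 0, rank ∂_1 = 3 ⇒ b_0 = 4 − 0 − 3 = 1; all invariant factors of ∂_1 are 1 so no torsion. So H_0 ≅ Z.
rank ∂_1 = 3, rank ∂_2 = 3 ⇒ b_1 = 6 − 3 − 3 = 0; all invariant factors of ∂_2 are 1 so no torsion. So H_1 ≅ 0.
rank ∂_2 = 3, rank ∂_3 = 0 ⇒ b_2 = 4 − 3 − 0 = 1. So H_2 ≅ Z.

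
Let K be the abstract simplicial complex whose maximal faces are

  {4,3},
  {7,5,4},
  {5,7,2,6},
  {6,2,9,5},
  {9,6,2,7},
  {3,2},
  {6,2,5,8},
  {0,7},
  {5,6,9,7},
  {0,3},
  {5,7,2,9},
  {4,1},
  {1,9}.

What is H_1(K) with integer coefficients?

H_1 ≅ Z^3.

Fix the vertex order 0 < 1 < 2 < 3 < 4 < 5 < 6 < 7 < 8 < 9 and write every simplex with vertices in increasing order. Then dim K = 3 and the simplices of K are:

  0-simplices (10): [0], [1], [2], [3], [4], [5], [6], [7], [8], [9]
  1-simplices (21): [0,3], [0,7], [1,4], [1,9], [2,3], [2,5], [2,6], [2,7], [2,8], [2,9], [3,4], [4,5], [4,7], [5,6], [5,7], [5,8], [5,9], [6,7], [6,8], [6,9], [7,9]
  2-simplices (14): [2,5,6], [2,5,7], [2,5,8], [2,5,9], [2,6,7], [2,6,8], [2,6,9], [2,7,9], [4,5,7], [5,6,7], [5,6,8], [5,6,9], [5,7,9], [6,7,9]
  3-simplices (6): [2,5,6,7], [2,5,6,8], [2,5,6,9], [2,5,7,9], [2,6,7,9], [5,6,7,9]

Hence C_0 ≅ Z^10, C_1 ≅ Z^21, C_2 ≅ Z^14, C_3 ≅ Z^6.

∂_1: C_1 → C_0 is given by ∂[p,q] = [q] − [p].
As a 10×21 matrix over Z this has rank 9, with invariant factors (1,1,1,1,1,1,1,1,1).

Boundary ∂_2: C_2 → C_1 maps a triangle to the signed sum of its edges. For instance
  ∂[2,6,8] = [6,8] − [2,8] + [2,6],
  ∂[4,5,7] = [5,7] − [4,7] + [4,5].
This gives a 21×14 integer matrix of rank 9; reducing to Smith normal form yields diagonal entries (1,1,1,1,1,1,1,1,1).

Boundary ∂_3: C_3 → C_2 sends each 3-simplex σ to the alternating sum Σ_i (−1)^i (σ with its i-th vertex removed). For instance
  ∂[2,5,6,9] = [5,6,9] − [2,6,9] + [2,5,9] − [2,5,6],
  ∂[2,5,6,7] = [5,6,7] − [2,6,7] + [2,5,7] − [2,5,6].
The resulting 14×6 matrix has rank 5, and its Smith normal form has invariant factors (1,1,1,1,1).

Computing H_k = (kernel of ∂_k) / (image of ∂_{k+1}):

  H_1: rank ker ∂_1 − rank ∂_2 = (21 − 9) − 9 = 3, and the invariant factors of ∂_2 are all 1, so H_1 = Z^3.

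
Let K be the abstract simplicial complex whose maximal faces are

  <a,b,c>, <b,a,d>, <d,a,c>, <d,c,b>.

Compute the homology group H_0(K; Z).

Order the vertices as a < b < c < d. Listing each simplex with vertices in this order, K has dimension 2 with simplices:

  0-simplices (4): a, b, c, d
  1-simplices (6): ab, ac, ad, bc, bd, cd
  2-simplices (4): abc, abd, acd, bcd

Hence C_0 ≅ Z^4, C_1 ≅ Z^6, C_2 ≅ Z^4.

The boundary map ∂_1: C_1 → C_0 maps an edge to its endpoints' difference, ∂[p,q] = q − p. For instance
  ∂bc = c − b.
The 4×6 boundary matrix has rank 3 and Smith normal form diag(1,1,1).

The boundary map ∂_2: C_2 → C_1 acts by ∂[p,q,r] = [q,r] − [p,r] + [p,q]. For instance
  ∂abd = bd − ad + ab,
  ∂bcd = cd − bd + bc.
The resulting 6×4 matrix has rank 3, and its Smith normal form has invariant factors (1,1,1).

Computing H_k = (kernel of ∂_k) / (image of ∂_{k+1}):

  H_0: rank C_0 − rank ∂_1 = 4 − 3 = 1, and the invariant factors of ∂_1 are all 1, so H_0 = Z.

H_0 ≅ Z.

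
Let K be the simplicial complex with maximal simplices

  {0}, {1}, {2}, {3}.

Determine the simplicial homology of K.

Take the total order 0 < 1 < 2 < 3 on the vertex set. Then K (dimension 0) consists of the simplices:

  0-simplices (4): [0], [1], [2], [3]

so the chain groups are C_0 ≅ Z^4.

From H_k ≅ ker(∂_k) / im(∂_{k+1}) we obtain:

  H_0: rank C_0 − rank ∂_1 = 4 − 0 = 4, and there is no ∂_1, so H_0 = Z^4.

(K is a triangulation of a set of 4 points.)

H_0 = Z^4.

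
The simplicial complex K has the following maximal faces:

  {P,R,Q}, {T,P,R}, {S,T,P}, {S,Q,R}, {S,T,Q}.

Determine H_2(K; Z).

Order the vertices as P < Q < R < S < T. Listing each simplex with vertices in this order, K has dimension 2 with simplices:

  0-simplices (5): P, Q, R, S, T
  1-simplices (10): PQ, PR, PS, PT, QR, QS, QT, RS, RT, ST
  2-simplices (5): PQR, PRT, PST, QRS, QST

giving chain groups C_0 ≅ Z^5, C_1 ≅ Z^10, C_2 ≅ Z^5.

∂_1: C_1 → C_0 maps an edge to its endpoints' difference, ∂[p,q] = q − p.
The 5×10 boundary matrix has rank 4 and Smith normal form diag(1,1,1,1).

Boundary ∂_2: C_2 → C_1 acts by ∂[p,q,r] = [q,r] − [p,r] + [p,q]. For instance
  ∂QRS = RS − QS + QR,
  ∂PQR = QR − PR + PQ.
This gives a 10×5 integer matrix of rank 5; reducing to Smith normal form yields diagonal entries (1,1,1,1,1).

Now H_k = ker ∂_k / im ∂_{k+1}, so:

  H_2: rank ker ∂_2 − rank ∂_3 = (5 − 5) − 0 = 0, and there is no ∂_3, so H_2 ≅ 0.

(K is a triangulation of the Möbius band.)

H_2 = 0.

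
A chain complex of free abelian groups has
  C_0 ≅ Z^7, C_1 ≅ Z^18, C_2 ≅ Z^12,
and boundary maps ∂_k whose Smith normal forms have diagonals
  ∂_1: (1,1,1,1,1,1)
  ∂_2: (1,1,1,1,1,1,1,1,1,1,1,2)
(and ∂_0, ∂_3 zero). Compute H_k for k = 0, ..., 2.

H_0: b_0 = 7 − 0 − 6 = 1; torsion from ∂_1 factors > 1: none. So H_0 ≅ Z.
H_1: b_1 = 18 − 6 − 12 = 0; torsion from ∂_2 factors > 1: [2]. So H_1 ≅ Z/2.
H_2: b_2 = 12 − 12 − 0 = 0; torsion from ∂_3 factors > 1: none. So H_2 ≅ 0.

H_0 ≅ Z,  H_1 ≅ Z/2,  H_2 = 0.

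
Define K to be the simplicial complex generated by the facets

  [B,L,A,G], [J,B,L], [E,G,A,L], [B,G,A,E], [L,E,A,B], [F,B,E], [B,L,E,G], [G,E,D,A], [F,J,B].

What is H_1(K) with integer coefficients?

Order the vertices as A < B < D < E < F < G < J < L. Listing each simplex with vertices in this order, K has dimension 3 with simplices:

  0-simplices (8): A, B, D, E, F, G, J, L
  1-simplices (18): AB, AD, AE, AG, AL, BE, BF, BG, BJ, BL, DE, DG, EF, EG, EL, FJ, GL, JL
  2-simplices (16): ABE, ABG, ABL, ADE, ADG, AEG, AEL, AGL, BEF, BEG, BEL, BFJ, BGL, BJL, DEG, EGL
  3-simplices (6): ABEG, ABEL, ABGL, ADEG, AEGL, BEGL

giving chain groups C_0 ≅ Z^8, C_1 ≅ Z^18, C_2 ≅ Z^16, C_3 ≅ Z^6.

∂_1: C_1 → C_0 sends each edge [p,q] (with p < q) to q − p. For instance
  ∂DG = G − D.
This gives a 8×18 integer matrix of rank 7; reducing to Smith normal form yields diagonal entries (1,1,1,1,1,1,1).

Boundary ∂_2: C_2 → C_1 acts by ∂[p,q,r] = [q,r] − [p,r] + [p,q]. For instance
  ∂ADE = DE − AE + AD,
  ∂ABE = BE − AE + AB.
The 18×16 boundary matrix has rank 11 and Smith normal form diag(1,1,1,1,1,1,1,1,1,1,1).

The boundary map ∂_3: C_3 → C_2 sends each 3-simplex σ to the alternating sum Σ_i (−1)^i (σ with its i-th vertex removed). For instance
  ∂ADEG = DEG − AEG + ADG − ADE,
  ∂ABGL = BGL − AGL + ABL − ABG.
This gives a 16×6 integer matrix of rank 5; reducing to Smith normal form yields diagonal entries (1,1,1,1,1).

Reading off H_k = ker ∂_k / im ∂_{k+1}:

  H_1: rank ker ∂_1 − rank ∂_2 = (18 − 7) − 11 = 0, and the invariant factors of ∂_2 are all 1, so H_1 ≅ 0.

H_1 ≅ 0.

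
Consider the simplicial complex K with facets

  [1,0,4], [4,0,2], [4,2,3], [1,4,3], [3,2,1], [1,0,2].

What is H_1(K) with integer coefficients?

Take the total order 0 < 1 < 2 < 3 < 4 on the vertex set. Then K (dimension 2) consists of the simplices:

  0-simplices (5): [0], [1], [2], [3], [4]
  1-simplices (9): [0,1], [0,2], [0,4], [1,2], [1,3], [1,4], [2,3], [2,4], [3,4]
  2-simplices (6): [0,1,2], [0,1,4], [0,2,4], [1,2,3], [1,3,4], [2,3,4]

giving chain groups C_0 ≅ Z^5, C_1 ≅ Z^9, C_2 ≅ Z^6.

Boundary ∂_1: C_1 → C_0 sends each edge [p,q] (with p < q) to q − p.
The resulting 5×9 matrix has rank 4, and its Smith normal form has invariant factors (1,1,1,1).

The boundary map ∂_2: C_2 → C_1 acts by ∂[p,q,r] = [q,r] − [p,r] + [p,q]. For instance
  ∂[1,2,3] = [2,3] − [1,3] + [1,2],
  ∂[1,3,4] = [3,4] − [1,4] + [1,3].
The resulting 9×6 matrix has rank 5, and its Smith normal form has invariant factors (1,1,1,1,1).

Reading off H_k = ker ∂_k / im ∂_{k+1}:

  H_1: rank ker ∂_1 − rank ∂_2 = (9 − 4) − 5 = 0, and the invariant factors of ∂_2 are all 1, so H_1 ≅ 0.

(K is a triangulation of the 2-sphere S^2.)

H_1 ≅ 0.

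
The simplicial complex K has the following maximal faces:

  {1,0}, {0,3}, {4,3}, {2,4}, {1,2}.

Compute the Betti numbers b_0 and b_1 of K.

b_0 = 1, b_1 = 1.

K has 5 vertices, 5 edges.
rank ∂_0 = 0, rank ∂_1 = 4 ⇒ b_0 = 5 − 0 − 4 = 1; all invariant factors of ∂_1 are 1 so no torsion. So H_0 ≅ Z.
rank ∂_1 = 4, rank ∂_2 = 0 ⇒ b_1 = 5 − 4 − 0 = 1. So H_1 ≅ Z.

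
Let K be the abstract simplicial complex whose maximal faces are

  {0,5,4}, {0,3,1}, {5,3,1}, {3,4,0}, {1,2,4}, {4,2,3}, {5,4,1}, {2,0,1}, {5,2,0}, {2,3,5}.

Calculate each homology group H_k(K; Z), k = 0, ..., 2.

K has 6 vertices, 15 edges, 10 triangles.
rank ∂_0 = 0, rank ∂_1 = 5 ⇒ b_0 = 6 − 0 − 5 = 1; all invariant factors of ∂_1 are 1 so no torsion. So H_0 ≅ Z.
rank ∂_1 = 5, rank ∂_2 = 10 ⇒ b_1 = 15 − 5 − 10 = 0; ∂_2 has invariant factor(s) [2] giving torsion. So H_1 ≅ Z/2Z.
rank ∂_2 = 10, rank ∂_3 = 0 ⇒ b_2 = 10 − 10 − 0 = 0. So H_2 ≅ 0.

H_0 ≅ Z,  H_1 ≅ Z/2Z,  H_2 = 0.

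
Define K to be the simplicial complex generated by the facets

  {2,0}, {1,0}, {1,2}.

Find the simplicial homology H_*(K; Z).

K has 3 vertices, 3 edges.
rank ∂_0 = 0, rank ∂_1 = 2 ⇒ b_0 = 3 − 0 − 2 = 1; all invariant factors of ∂_1 are 1 so no torsion. So H_0 ≅ Z.
rank ∂_1 = 2, rank ∂_2 = 0 ⇒ b_1 = 3 − 2 − 0 = 1. So H_1 ≅ Z.

H_0 = Z,  H_1 = Z.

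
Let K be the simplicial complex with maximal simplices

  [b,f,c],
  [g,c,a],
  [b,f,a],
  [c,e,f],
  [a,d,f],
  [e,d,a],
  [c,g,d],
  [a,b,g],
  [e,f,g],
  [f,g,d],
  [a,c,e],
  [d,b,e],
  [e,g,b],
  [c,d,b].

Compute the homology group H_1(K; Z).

Fix the vertex order a < b < c < d < e < f < g and write every simplex with vertices in increasing order. Then dim K = 2 and the simplices of K are:

  0-simplices (7): a, b, c, d, e, f, g
  1-simplices (21): ab, ac, ad, ae, af, ag, bc, bd, be, bf, bg, cd, ce, cf, cg, de, df, dg, ef, eg, fg
  2-simplices (14): abf, abg, ace, acg, ade, adf, bcd, bcf, bde, beg, cdg, cef, dfg, efg

giving chain groups C_0 ≅ Z^7, C_1 ≅ Z^21, C_2 ≅ Z^14.

∂_1: C_1 → C_0 sends each edge [p,q] (with p < q) to q − p. For instance
  ∂af = f − a.
This gives a 7×21 integer matrix of rank 6; reducing to Smith normal form yields diagonal entries (1,1,1,1,1,1).

Boundary ∂_2: C_2 → C_1 acts by ∂[p,q,r] = [q,r] − [p,r] + [p,q]. For instance
  ∂cef = ef − cf + ce,
  ∂bde = de − be + bd.
As a 21×14 matrix over Z this has rank 13, with invariant factors (1,1,1,1,1,1,1,1,1,1,1,1,1).

Now H_k = ker ∂_k / im ∂_{k+1}, so:

  H_1: rank ker ∂_1 − rank ∂_2 = (21 − 6) − 13 = 2, and the invariant factors of ∂_2 are all 1, so H_1 = Z^2.

H_1 ≅ Z^2.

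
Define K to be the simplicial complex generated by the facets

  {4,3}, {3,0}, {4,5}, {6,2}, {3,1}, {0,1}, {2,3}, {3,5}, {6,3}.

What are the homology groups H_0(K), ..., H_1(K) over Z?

Order the vertices as 0 < 1 < 2 < 3 < 4 < 5 < 6. Listing each simplex with vertices in this order, K has dimension 1 with simplices:

  0-simplices (7): [0], [1], [2], [3], [4], [5], [6]
  1-simplices (9): [0,1], [0,3], [1,3], [2,3], [2,6], [3,4], [3,5], [3,6], [4,5]

giving chain groups C_0 ≅ Z^7, C_1 ≅ Z^9.

∂_1: C_1 → C_0 maps an edge to its endpoints' difference, ∂[p,q] = q − p. For instance
  ∂[4,5] = [5] − [4].
The 7×9 boundary matrix has rank 6 and Smith normal form diag(1,1,1,1,1,1).

From H_k ≅ ker(∂_k) / im(∂_{k+1}) we obtain:

  H_0: rank C_0 − rank ∂_1 = 7 − 6 = 1, and the invariant factors of ∂_1 are all 1, so H_0 ≅ Z.
  H_1: rank ker ∂_1 − rank ∂_2 = (9 − 6) − 0 = 3, and there is no ∂_2, so H_1 ≅ Z^3.

(K is a triangulation of a wedge of 3 circles.)

H_0 = Z,  H_1 = Z^3.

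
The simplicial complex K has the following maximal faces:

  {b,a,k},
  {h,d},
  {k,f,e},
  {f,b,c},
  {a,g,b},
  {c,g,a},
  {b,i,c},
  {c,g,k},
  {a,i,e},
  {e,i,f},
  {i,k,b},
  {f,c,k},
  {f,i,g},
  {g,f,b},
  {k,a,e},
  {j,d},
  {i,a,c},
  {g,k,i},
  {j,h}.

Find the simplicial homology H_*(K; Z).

H_0 ≅ Z^2,  H_1 ≅ Z^3,  H_2 ≅ Z.

Take the total order a < b < c < d < e < f < g < h < i < j < k on the vertex set. Then K (dimension 2) consists of the simplices:

  0-simplices (11): a, b, c, d, e, f, g, h, i, j, k
  1-simplices (27): ab, ac, ae, ag, ai, ak, bc, bf, bg, bi, bk, cf, cg, ci, ck, dh, dj, ef, ei, ek, fg, fi, fk, gi, gk, hj, ik
  2-simplices (16): abg, abk, acg, aci, aei, aek, bcf, bci, bfg, bik, cfk, cgk, efi, efk, fgi, gik

Hence C_0 ≅ Z^11, C_1 ≅ Z^27, C_2 ≅ Z^16.

The boundary map ∂_1: C_1 → C_0 is given by ∂[p,q] = [q] − [p]. For instance
  ∂bi = i − b.
The resulting 11×27 matrix has rank 9, and its Smith normal form has invariant factors (1,1,1,1,1,1,1,1,1).

∂_2: C_2 → C_1 sends each 2-simplex [p,q,r] to [q,r] − [p,r] + [p,q]. For instance
  ∂bcf = cf − bf + bc,
  ∂aek = ek − ak + ae.
As a 27×16 matrix over Z this has rank 15, with invariant factors (1,1,1,1,1,1,1,1,1,1,1,1,1,1,1).

From H_k ≅ ker(∂_k) / im(∂_{k+1}) we obtain:

  H_0: rank C_0 − rank ∂_1 = 11 − 9 = 2, and the invariant factors of ∂_1 are all 1, so H_0 ≅ Z^2.
  H_1: rank ker ∂_1 − rank ∂_2 = (27 − 9) − 15 = 3, and the invariant factors of ∂_2 are all 1, so H_1 ≅ Z^3.
  H_2: rank ker ∂_2 − rank ∂_3 = (16 − 15) − 0 = 1, and there is no ∂_3, so H_2 ≅ Z.

As a check, the Euler characteristic is 11 − 27 + 16 = 0, which agrees with 2 − 3 + 1 = 0.
(K is a triangulation of the disjoint union of the torus T^2 and the circle S^1.)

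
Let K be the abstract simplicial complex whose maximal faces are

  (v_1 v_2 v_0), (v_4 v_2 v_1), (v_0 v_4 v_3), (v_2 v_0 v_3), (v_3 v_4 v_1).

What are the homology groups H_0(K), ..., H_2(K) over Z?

H_0 ≅ Z,  H_1 ≅ Z,  H_2 = 0.

Take the total order v_0 < v_1 < v_2 < v_3 < v_4 on the vertex set. Then K (dimension 2) consists of the simplices:

  0-simplices (5): [v_0], [v_1], [v_2], [v_3], [v_4]
  1-simplices (10): [v_0,v_1], [v_0,v_2], [v_0,v_3], [v_0,v_4], [v_1,v_2], [v_1,v_3], [v_1,v_4], [v_2,v_3], [v_2,v_4], [v_3,v_4]
  2-simplices (5): [v_0,v_1,v_2], [v_0,v_2,v_3], [v_0,v_3,v_4], [v_1,v_2,v_4], [v_1,v_3,v_4]

so the chain groups are C_0 ≅ Z^5, C_1 ≅ Z^10, C_2 ≅ Z^5.

Boundary ∂_1: C_1 → C_0 maps an edge to its endpoints' difference, ∂[p,q] = q − p. For instance
  ∂[v_1,v_4] = [v_4] − [v_1].
As a 5×10 matrix over Z this has rank 4, with invariant factors (1,1,1,1).

∂_2: C_2 → C_1 sends each 2-simplex [p,q,r] to [q,r] − [p,r] + [p,q]. For instance
  ∂[v_0,v_3,v_4] = [v_3,v_4] − [v_0,v_4] + [v_0,v_3],
  ∂[v_1,v_2,v_4] = [v_2,v_4] − [v_1,v_4] + [v_1,v_2].
The 10×5 boundary matrix has rank 5 and Smith normal form diag(1,1,1,1,1).

Now H_k = ker ∂_k / im ∂_{k+1}, so:

  H_0: rank C_0 − rank ∂_1 = 5 − 4 = 1, and the invariant factors of ∂_1 are all 1, so H_0 ≅ Z.
  H_1: rank ker ∂_1 − rank ∂_2 = (10 − 4) − 5 = 1, and the invariant factors of ∂_2 are all 1, so H_1 ≅ Z.
  H_2: rank ker ∂_2 − rank ∂_3 = (5 − 5) − 0 = 0, and there is no ∂_3, so H_2 ≅ 0.

As a check, the Euler characteristic is 5 − 10 + 5 = 0, which agrees with 1 − 1 + 0 = 0.
(K is a triangulation of the Möbius band.)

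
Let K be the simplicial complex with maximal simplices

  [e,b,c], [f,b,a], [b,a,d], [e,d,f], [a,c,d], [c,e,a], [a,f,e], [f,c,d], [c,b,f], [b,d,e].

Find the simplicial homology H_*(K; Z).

We work with the vertex ordering a < b < c < d < e < f. The simplices of K, each written with vertices in increasing order, are:

  0-simplices (6): a, b, c, d, e, f
  1-simplices (15): ab, ac, ad, ae, af, bc, bd, be, bf, cd, ce, cf, de, df, ef
  2-simplices (10): abd, abf, acd, ace, aef, bce, bcf, bde, cdf, def

Hence C_0 ≅ Z^6, C_1 ≅ Z^15, C_2 ≅ Z^10.

Boundary ∂_1: C_1 → C_0 maps an edge to its endpoints' difference, ∂[p,q] = q − p. For instance
  ∂bf = f − b.
This gives a 6×15 integer matrix of rank 5; reducing to Smith normal form yields diagonal entries (1,1,1,1,1).

Boundary ∂_2: C_2 → C_1 sends each 2-simplex [p,q,r] to [q,r] − [p,r] + [p,q]. For instance
  ∂aef = ef − af + ae,
  ∂bcf = cf − bf + bc.
The 15×10 boundary matrix has rank 10 and Smith normal form diag(1,1,1,1,1,1,1,1,1,2).

Now H_k = ker ∂_k / im ∂_{k+1}, so:

  H_0: rank C_0 − rank ∂_1 = 6 − 5 = 1, and the invariant factors of ∂_1 are all 1, so H_0 = Z.
  H_1: rank ker ∂_1 − rank ∂_2 = (15 − 5) − 10 = 0, and ∂_2 has invariant factor 2 > 1, so H_1 = Z_2.
  H_2: rank ker ∂_2 − rank ∂_3 = (10 − 10) − 0 = 0, and there is no ∂_3, so H_2 = 0.

H_0 = Z,  H_1 = Z_2,  H_2 = 0.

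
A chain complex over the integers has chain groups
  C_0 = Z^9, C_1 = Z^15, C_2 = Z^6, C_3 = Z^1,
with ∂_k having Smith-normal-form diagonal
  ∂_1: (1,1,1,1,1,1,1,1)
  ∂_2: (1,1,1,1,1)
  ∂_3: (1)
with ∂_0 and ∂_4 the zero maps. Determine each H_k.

H_0: b_0 = 9 − 0 − 8 = 1; torsion from ∂_1 factors > 1: none. So H_0 ≅ Z.
H_1: b_1 = 15 − 8 − 5 = 2; torsion from ∂_2 factors > 1: none. So H_1 ≅ Z^2.
H_2: b_2 = 6 − 5 − 1 = 0; torsion from ∂_3 factors > 1: none. So H_2 ≅ 0.
H_3: b_3 = 1 − 1 − 0 = 0; torsion from ∂_4 factors > 1: none. So H_3 ≅ 0.

H_0 ≅ Z,  H_1 ≅ Z^2,  H_2 = 0,  H_3 = 0.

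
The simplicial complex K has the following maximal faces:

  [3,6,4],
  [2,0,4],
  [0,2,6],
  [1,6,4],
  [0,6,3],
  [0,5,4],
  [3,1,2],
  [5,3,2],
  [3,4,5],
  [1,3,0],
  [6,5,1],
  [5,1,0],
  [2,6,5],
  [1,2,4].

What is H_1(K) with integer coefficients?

H_1 ≅ Z^2.

Take the total order 0 < 1 < 2 < 3 < 4 < 5 < 6 on the vertex set. Then K (dimension 2) consists of the simplices:

  0-simplices (7): [0], [1], [2], [3], [4], [5], [6]
  1-simplices (21): [0,1], [0,2], [0,3], [0,4], [0,5], [0,6], [1,2], [1,3], [1,4], [1,5], [1,6], [2,3], [2,4], [2,5], [2,6], [3,4], [3,5], [3,6], [4,5], [4,6], [5,6]
  2-simplices (14): [0,1,3], [0,1,5], [0,2,4], [0,2,6], [0,3,6], [0,4,5], [1,2,3], [1,2,4], [1,4,6], [1,5,6], [2,3,5], [2,5,6], [3,4,5], [3,4,6]

so the chain groups are C_0 ≅ Z^7, C_1 ≅ Z^21, C_2 ≅ Z^14.

The boundary map ∂_1: C_1 → C_0 sends each edge [p,q] (with p < q) to q − p. For instance
  ∂[2,3] = [3] − [2].
The 7×21 boundary matrix has rank 6 and Smith normal form diag(1,1,1,1,1,1).

Boundary ∂_2: C_2 → C_1 sends each 2-simplex [p,q,r] to [q,r] − [p,r] + [p,q]. For instance
  ∂[3,4,6] = [4,6] − [3,6] + [3,4],
  ∂[1,2,3] = [2,3] − [1,3] + [1,2].
As a 21×14 matrix over Z this has rank 13, with invariant factors (1,1,1,1,1,1,1,1,1,1,1,1,1).

From H_k ≅ ker(∂_k) / im(∂_{k+1}) we obtain:

  H_1: rank ker ∂_1 − rank ∂_2 = (21 − 6) − 13 = 2, and the invariant factors of ∂_2 are all 1, so H_1 = Z^2.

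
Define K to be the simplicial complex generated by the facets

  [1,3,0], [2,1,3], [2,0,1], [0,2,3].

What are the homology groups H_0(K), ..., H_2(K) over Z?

Order the vertices as 0 < 1 < 2 < 3. Listing each simplex with vertices in this order, K has dimension 2 with simplices:

  0-simplices (4): [0], [1], [2], [3]
  1-simplices (6): [0,1], [0,2], [0,3], [1,2], [1,3], [2,3]
  2-simplices (4): [0,1,2], [0,1,3], [0,2,3], [1,2,3]

giving chain groups C_0 ≅ Z^4, C_1 ≅ Z^6, C_2 ≅ Z^4.

∂_1: C_1 → C_0 maps an edge to its endpoints' difference, ∂[p,q] = q − p.
The 4×6 boundary matrix has rank 3 and Smith normal form diag(1,1,1).

Boundary ∂_2: C_2 → C_1 acts by ∂[p,q,r] = [q,r] − [p,r] + [p,q]. For instance
  ∂[0,1,2] = [1,2] − [0,2] + [0,1],
  ∂[1,2,3] = [2,3] − [1,3] + [1,2].
The 6×4 boundary matrix has rank 3 and Smith normal form diag(1,1,1).

Reading off H_k = ker ∂_k / im ∂_{k+1}:

  H_0: rank C_0 − rank ∂_1 = 4 − 3 = 1, and the invariant factors of ∂_1 are all 1, so H_0 ≅ Z.
  H_1: rank ker ∂_1 − rank ∂_2 = (6 − 3) − 3 = 0, and the invariant factors of ∂_2 are all 1, so H_1 ≅ 0.
  H_2: rank ker ∂_2 − rank ∂_3 = (4 − 3) − 0 = 1, and there is no ∂_3, so H_2 ≅ Z.

H_0 = Z,  H_1 = 0,  H_2 = Z.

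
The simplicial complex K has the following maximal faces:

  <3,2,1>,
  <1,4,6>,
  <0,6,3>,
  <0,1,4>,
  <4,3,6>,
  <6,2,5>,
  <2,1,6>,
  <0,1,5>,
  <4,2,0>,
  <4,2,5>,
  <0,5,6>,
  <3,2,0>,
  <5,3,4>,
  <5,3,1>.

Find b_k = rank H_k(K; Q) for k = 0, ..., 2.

Order the vertices as 0 < 1 < 2 < 3 < 4 < 5 < 6. Listing each simplex with vertices in this order, K has dimension 2 with simplices:

  0-simplices (7): [0], [1], [2], [3], [4], [5], [6]
  1-simplices (21): [0,1], [0,2], [0,3], [0,4], [0,5], [0,6], [1,2], [1,3], [1,4], [1,5], [1,6], [2,3], [2,4], [2,5], [2,6], [3,4], [3,5], [3,6], [4,5], [4,6], [5,6]
  2-simplices (14): [0,1,4], [0,1,5], [0,2,3], [0,2,4], [0,3,6], [0,5,6], [1,2,3], [1,2,6], [1,3,5], [1,4,6], [2,4,5], [2,5,6], [3,4,5], [3,4,6]

so the chain groups are C_0 ≅ Z^7, C_1 ≅ Z^21, C_2 ≅ Z^14.

Boundary ∂_1: C_1 → C_0 maps an edge to its endpoints' difference, ∂[p,q] = q − p. For instance
  ∂[0,5] = [5] − [0].
The resulting 7×21 matrix has rank 6, and its Smith normal form has invariant factors (1,1,1,1,1,1).

Boundary ∂_2: C_2 → C_1 acts by ∂[p,q,r] = [q,r] − [p,r] + [p,q]. For instance
  ∂[0,5,6] = [5,6] − [0,6] + [0,5],
  ∂[1,2,6] = [2,6] − [1,6] + [1,2].
As a 21×14 matrix over Z this has rank 13, with invariant factors (1,1,1,1,1,1,1,1,1,1,1,1,1).

Now H_k = ker ∂_k / im ∂_{k+1}, so:

  H_0: rank C_0 − rank ∂_1 = 7 − 6 = 1, and the invariant factors of ∂_1 are all 1, so H_0 ≅ Z.
  H_1: rank ker ∂_1 − rank ∂_2 = (21 − 6) − 13 = 2, and the invariant factors of ∂_2 are all 1, so H_1 ≅ Z^2.
  H_2: rank ker ∂_2 − rank ∂_3 = (14 − 13) − 0 = 1, and there is no ∂_3, so H_2 ≅ Z.

(K is a triangulation of the torus T^2.)

Hence the Betti numbers are b_0 = 1, b_1 = 2, b_2 = 1.

b_0 = 1, b_1 = 2, b_2 = 1.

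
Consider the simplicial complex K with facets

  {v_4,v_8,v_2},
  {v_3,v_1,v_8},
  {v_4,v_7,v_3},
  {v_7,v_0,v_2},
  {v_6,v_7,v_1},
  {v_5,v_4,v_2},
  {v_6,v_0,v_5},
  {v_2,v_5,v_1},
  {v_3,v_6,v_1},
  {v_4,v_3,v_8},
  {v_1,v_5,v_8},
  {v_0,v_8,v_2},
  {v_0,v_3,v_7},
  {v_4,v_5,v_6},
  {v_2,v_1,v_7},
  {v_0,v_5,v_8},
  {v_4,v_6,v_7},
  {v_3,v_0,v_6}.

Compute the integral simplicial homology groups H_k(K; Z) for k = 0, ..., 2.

Order the vertices as v_0 < v_1 < v_2 < v_3 < v_4 < v_5 < v_6 < v_7 < v_8. Listing each simplex with vertices in this order, K has dimension 2 with simplices:

  0-simplices (9): [v_0], [v_1], [v_2], [v_3], [v_4], [v_5], [v_6], [v_7], [v_8]
  1-simplices (27): (27 of them)
  2-simplices (18): (18 of them)

so the chain groups are C_0 ≅ Z^9, C_1 ≅ Z^27, C_2 ≅ Z^18.

Boundary ∂_1: C_1 → C_0 maps an edge to its endpoints' difference, ∂[p,q] = q − p. For instance
  ∂[v_3,v_6] = [v_6] − [v_3].
This gives a 9×27 integer matrix of rank 8; reducing to Smith normal form yields diagonal entries (1,1,1,1,1,1,1,1).

The boundary map ∂_2: C_2 → C_1 acts by ∂[p,q,r] = [q,r] − [p,r] + [p,q]. For instance
  ∂[v_1,v_6,v_7] = [v_6,v_7] − [v_1,v_7] + [v_1,v_6],
  ∂[v_0,v_3,v_6] = [v_3,v_6] − [v_0,v_6] + [v_0,v_3].
The resulting 27×18 matrix has rank 18, and its Smith normal form has invariant factors (1,1,1,1,1,1,1,1,1,1,1,1,1,1,1,1,1,2).

Now H_k = ker ∂_k / im ∂_{k+1}, so:

  H_0: rank C_0 − rank ∂_1 = 9 − 8 = 1, and the invariant factors of ∂_1 are all 1, so H_0 ≅ Z.
  H_1: rank ker ∂_1 − rank ∂_2 = (27 − 8) − 18 = 1, and ∂_2 has invariant factor 2 > 1, so H_1 ≅ Z ⊕ Z/2.
  H_2: rank ker ∂_2 − rank ∂_3 = (18 − 18) − 0 = 0, and there is no ∂_3, so H_2 ≅ 0.

As a check, the Euler characteristic is 9 − 27 + 18 = 0, which agrees with 1 − 1 + 0 = 0.

H_0 ≅ Z,  H_1 ≅ Z ⊕ Z/2,  H_2 = 0.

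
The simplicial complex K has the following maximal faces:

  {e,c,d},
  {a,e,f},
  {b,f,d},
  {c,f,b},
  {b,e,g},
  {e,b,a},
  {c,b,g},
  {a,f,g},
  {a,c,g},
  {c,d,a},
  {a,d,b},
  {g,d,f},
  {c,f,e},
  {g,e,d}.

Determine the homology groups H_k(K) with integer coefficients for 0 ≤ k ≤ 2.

Take the total order a < b < c < d < e < f < g on the vertex set. Then K (dimension 2) consists of the simplices:

  0-simplices (7): a, b, c, d, e, f, g
  1-simplices (21): ab, ac, ad, ae, af, ag, bc, bd, be, bf, bg, cd, ce, cf, cg, de, df, dg, ef, eg, fg
  2-simplices (14): abd, abe, acd, acg, aef, afg, bcf, bcg, bdf, beg, cde, cef, deg, dfg

so the chain groups are C_0 ≅ Z^7, C_1 ≅ Z^21, C_2 ≅ Z^14.

The boundary map ∂_1: C_1 → C_0 sends each edge [p,q] (with p < q) to q − p. For instance
  ∂cf = f − c.
As a 7×21 matrix over Z this has rank 6, with invariant factors (1,1,1,1,1,1).

The boundary map ∂_2: C_2 → C_1 sends each 2-simplex [p,q,r] to [q,r] − [p,r] + [p,q]. For instance
  ∂aef = ef − af + ae,
  ∂acd = cd − ad + ac.
As a 21×14 matrix over Z this has rank 13, with invariant factors (1,1,1,1,1,1,1,1,1,1,1,1,1).

Computing H_k = (kernel of ∂_k) / (image of ∂_{k+1}):

  H_0: rank C_0 − rank ∂_1 = 7 − 6 = 1, and the invariant factors of ∂_1 are all 1, so H_0 ≅ Z.
  H_1: rank ker ∂_1 − rank ∂_2 = (21 − 6) − 13 = 2, and the invariant factors of ∂_2 are all 1, so H_1 ≅ Z^2.
  H_2: rank ker ∂_2 − rank ∂_3 = (14 − 13) − 0 = 1, and there is no ∂_3, so H_2 ≅ Z.

(K is a triangulation of the torus T^2.)

H_0 = Z,  H_1 = Z^2,  H_2 = Z.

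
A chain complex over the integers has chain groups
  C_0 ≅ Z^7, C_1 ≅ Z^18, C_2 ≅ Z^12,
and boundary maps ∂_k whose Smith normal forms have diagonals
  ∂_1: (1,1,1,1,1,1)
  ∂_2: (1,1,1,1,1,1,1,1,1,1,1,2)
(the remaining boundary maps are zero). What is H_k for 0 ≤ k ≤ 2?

H_0: b_0 = 7 − 0 − 6 = 1; torsion from ∂_1 factors > 1: none. So H_0 ≅ Z.
H_1: b_1 = 18 − 6 − 12 = 0; torsion from ∂_2 factors > 1: [2]. So H_1 ≅ Z/2.
H_2: b_2 = 12 − 12 − 0 = 0; torsion from ∂_3 factors > 1: none. So H_2 ≅ 0.

H_0 ≅ Z,  H_1 ≅ Z/2,  H_2 = 0.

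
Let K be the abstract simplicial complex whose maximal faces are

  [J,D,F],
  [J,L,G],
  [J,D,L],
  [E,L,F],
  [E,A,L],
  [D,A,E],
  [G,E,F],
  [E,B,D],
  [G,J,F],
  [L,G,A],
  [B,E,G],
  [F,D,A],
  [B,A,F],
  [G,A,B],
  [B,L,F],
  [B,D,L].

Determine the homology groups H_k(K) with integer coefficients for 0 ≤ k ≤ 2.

H_0 ≅ Z,  H_1 ≅ Z^2,  H_2 ≅ Z.

Fix the vertex order A < B < D < E < F < G < J < L and write every simplex with vertices in increasing order. Then dim K = 2 and the simplices of K are:

  0-simplices (8): A, B, D, E, F, G, J, L
  1-simplices (24): AB, AD, AE, AF, AG, AL, BD, BE, BF, BG, BL, DE, DF, DJ, DL, EF, EG, EL, FG, FJ, FL, GJ, GL, JL
  2-simplices (16): ABF, ABG, ADE, ADF, AEL, AGL, BDE, BDL, BEG, BFL, DFJ, DJL, EFG, EFL, FGJ, GJL

giving chain groups C_0 ≅ Z^8, C_1 ≅ Z^24, C_2 ≅ Z^16.

Boundary ∂_1: C_1 → C_0 sends each edge [p,q] (with p < q) to q − p. For instance
  ∂GJ = J − G.
The resulting 8×24 matrix has rank 7, and its Smith normal form has invariant factors (1,1,1,1,1,1,1).

∂_2: C_2 → C_1 sends each 2-simplex [p,q,r] to [q,r] − [p,r] + [p,q]. For instance
  ∂EFG = FG − EG + EF,
  ∂ABG = BG − AG + AB.
The 24×16 boundary matrix has rank 15 and Smith normal form diag(1,1,1,1,1,1,1,1,1,1,1,1,1,1,1).

Reading off H_k = ker ∂_k / im ∂_{k+1}:

  H_0: rank C_0 − rank ∂_1 = 8 − 7 = 1, and the invariant factors of ∂_1 are all 1, so H_0 ≅ Z.
  H_1: rank ker ∂_1 − rank ∂_2 = (24 − 7) − 15 = 2, and the invariant factors of ∂_2 are all 1, so H_1 ≅ Z^2.
  H_2: rank ker ∂_2 − rank ∂_3 = (16 − 15) − 0 = 1, and there is no ∂_3, so H_2 ≅ Z.

(K is a triangulation of the torus T^2.)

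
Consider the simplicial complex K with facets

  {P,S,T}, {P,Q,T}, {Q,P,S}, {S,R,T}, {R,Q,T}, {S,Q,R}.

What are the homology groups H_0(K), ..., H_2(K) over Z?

Take the total order P < Q < R < S < T on the vertex set. Then K (dimension 2) consists of the simplices:

  0-simplices (5): P, Q, R, S, T
  1-simplices (9): PQ, PS, PT, QR, QS, QT, RS, RT, ST
  2-simplices (6): PQS, PQT, PST, QRS, QRT, RST

Hence C_0 ≅ Z^5, C_1 ≅ Z^9, C_2 ≅ Z^6.

Boundary ∂_1: C_1 → C_0 sends each edge [p,q] (with p < q) to q − p.
The resulting 5×9 matrix has rank 4, and its Smith normal form has invariant factors (1,1,1,1).

The boundary map ∂_2: C_2 → C_1 sends each 2-simplex [p,q,r] to [q,r] − [p,r] + [p,q]. For instance
  ∂PST = ST − PT + PS,
  ∂RST = ST − RT + RS.
This gives a 9×6 integer matrix of rank 5; reducing to Smith normal form yields diagonal entries (1,1,1,1,1).

Reading off H_k = ker ∂_k / im ∂_{k+1}:

  H_0: rank C_0 − rank ∂_1 = 5 − 4 = 1, and the invariant factors of ∂_1 are all 1, so H_0 ≅ Z.
  H_1: rank ker ∂_1 − rank ∂_2 = (9 − 4) − 5 = 0, and the invariant factors of ∂_2 are all 1, so H_1 ≅ 0.
  H_2: rank ker ∂_2 − rank ∂_3 = (6 − 5) − 0 = 1, and there is no ∂_3, so H_2 ≅ Z.

As a check, the Euler characteristic is 5 − 9 + 6 = 2, which agrees with 1 − 0 + 1 = 2.
(K is a triangulation of the 2-sphere S^2.)

H_0 = Z,  H_1 = 0,  H_2 = Z.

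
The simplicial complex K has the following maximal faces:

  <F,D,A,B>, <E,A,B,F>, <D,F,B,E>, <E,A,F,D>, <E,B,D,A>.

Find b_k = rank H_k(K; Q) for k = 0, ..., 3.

Fix the vertex order A < B < D < E < F and write every simplex with vertices in increasing order. Then dim K = 3 and the simplices of K are:

  0-simplices (5): A, B, D, E, F
  1-simplices (10): AB, AD, AE, AF, BD, BE, BF, DE, DF, EF
  2-simplices (10): ABD, ABE, ABF, ADE, ADF, AEF, BDE, BDF, BEF, DEF
  3-simplices (5): ABDE, ABDF, ABEF, ADEF, BDEF

Hence C_0 ≅ Z^5, C_1 ≅ Z^10, C_2 ≅ Z^10, C_3 ≅ Z^5.

∂_1: C_1 → C_0 maps an edge to its endpoints' difference, ∂[p,q] = q − p. For instance
  ∂AF = F − A.
This gives a 5×10 integer matrix of rank 4; reducing to Smith normal form yields diagonal entries (1,1,1,1).

The boundary map ∂_2: C_2 → C_1 maps a triangle to the signed sum of its edges. For instance
  ∂ADF = DF − AF + AD,
  ∂ABE = BE − AE + AB.
This gives a 10×10 integer matrix of rank 6; reducing to Smith normal form yields diagonal entries (1,1,1,1,1,1).

The boundary map ∂_3: C_3 → C_2 sends each 3-simplex σ to the alternating sum Σ_i (−1)^i (σ with its i-th vertex removed). For instance
  ∂BDEF = DEF − BEF + BDF − BDE,
  ∂ABEF = BEF − AEF + ABF − ABE.
The resulting 10×5 matrix has rank 4, and its Smith normal form has invariant factors (1,1,1,1).

Reading off H_k = ker ∂_k / im ∂_{k+1}:

  H_0: rank C_0 − rank ∂_1 = 5 − 4 = 1, and the invariant factors of ∂_1 are all 1, so H_0 ≅ Z.
  H_1: rank ker ∂_1 − rank ∂_2 = (10 − 4) − 6 = 0, and the invariant factors of ∂_2 are all 1, so H_1 ≅ 0.
  H_2: rank ker ∂_2 − rank ∂_3 = (10 − 6) − 4 = 0, and the invariant factors of ∂_3 are all 1, so H_2 ≅ 0.
  H_3: rank ker ∂_3 − rank ∂_4 = (5 − 4) − 0 = 1, and there is no ∂_4, so H_3 ≅ Z.

As a check, the Euler characteristic is 5 − 10 + 10 − 5 = 0, which agrees with 1 − 0 + 0 − 1 = 0.
(K is a triangulation of the 3-sphere S^3.)

Hence the Betti numbers are b_0 = 1, b_1 = 0, b_2 = 0, b_3 = 1.

b_0 = 1, b_1 = 0, b_2 = 0, b_3 = 1.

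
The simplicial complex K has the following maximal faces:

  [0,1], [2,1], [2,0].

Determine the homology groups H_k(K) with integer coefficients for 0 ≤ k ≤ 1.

H_0 = Z,  H_1 = Z.

Order the vertices as 0 < 1 < 2. Listing each simplex with vertices in this order, K has dimension 1 with simplices:

  0-simplices (3): [0], [1], [2]
  1-simplices (3): [0,1], [0,2], [1,2]

Hence C_0 ≅ Z^3, C_1 ≅ Z^3.

Boundary ∂_1: C_1 → C_0 sends each edge [p,q] (with p < q) to q − p.
The 3×3 boundary matrix has rank 2 and Smith normal form diag(1,1).

From H_k ≅ ker(∂_k) / im(∂_{k+1}) we obtain:

  H_0: rank C_0 − rank ∂_1 = 3 − 2 = 1, and the invariant factors of ∂_1 are all 1, so H_0 = Z.
  H_1: rank ker ∂_1 − rank ∂_2 = (3 − 2) − 0 = 1, and there is no ∂_2, so H_1 = Z.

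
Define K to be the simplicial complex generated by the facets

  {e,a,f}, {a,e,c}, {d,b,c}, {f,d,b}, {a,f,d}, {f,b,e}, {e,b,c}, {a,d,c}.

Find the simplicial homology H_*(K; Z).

H_0 = Z,  H_1 = 0,  H_2 = Z.

Fix the vertex order a < b < c < d < e < f and write every simplex with vertices in increasing order. Then dim K = 2 and the simplices of K are:

  0-simplices (6): a, b, c, d, e, f
  1-simplices (12): ac, ad, ae, af, bc, bd, be, bf, cd, ce, df, ef
  2-simplices (8): acd, ace, adf, aef, bcd, bce, bdf, bef

so the chain groups are C_0 ≅ Z^6, C_1 ≅ Z^12, C_2 ≅ Z^8.

The boundary map ∂_1: C_1 → C_0 is given by ∂[p,q] = [q] − [p]. For instance
  ∂ae = e − a.
The resulting 6×12 matrix has rank 5, and its Smith normal form has invariant factors (1,1,1,1,1).

Boundary ∂_2: C_2 → C_1 sends each 2-simplex [p,q,r] to [q,r] − [p,r] + [p,q]. For instance
  ∂acd = cd − ad + ac,
  ∂bef = ef − bf + be.
The 12×8 boundary matrix has rank 7 and Smith normal form diag(1,1,1,1,1,1,1).

Reading off H_k = ker ∂_k / im ∂_{k+1}:

  H_0: rank C_0 − rank ∂_1 = 6 − 5 = 1, and the invariant factors of ∂_1 are all 1, so H_0 = Z.
  H_1: rank ker ∂_1 − rank ∂_2 = (12 − 5) − 7 = 0, and the invariant factors of ∂_2 are all 1, so H_1 = 0.
  H_2: rank ker ∂_2 − rank ∂_3 = (8 − 7) − 0 = 1, and there is no ∂_3, so H_2 = Z.

As a check, the Euler characteristic is 6 − 12 + 8 = 2, which agrees with 1 − 0 + 1 = 2.
(K is a triangulation of the 2-sphere S^2.)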